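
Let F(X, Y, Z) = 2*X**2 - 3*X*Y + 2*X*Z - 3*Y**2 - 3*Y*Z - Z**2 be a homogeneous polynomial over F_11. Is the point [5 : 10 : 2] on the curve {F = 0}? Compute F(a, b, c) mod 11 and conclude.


F(5,10,2) ≡ 7 (mod 11); P is NOT on the curve.

Evaluate F(5, 10, 2) term-by-term (mod 11).
  2*X**2 ↦ 2·25·1·1 = 50
  -3*X*Y ↦ -3·5·10·1 = -150
  2*X*Z ↦ 2·5·1·2 = 20
  -3*Y**2 ↦ -3·1·100·1 = -300
  -3*Y*Z ↦ -3·1·10·2 = -60
  -Z**2 ↦ -1·1·1·4 = -4
Sum: F(5, 10, 2) = (50) + (-150) + (20) + (-300) + (-60) + (-4) = -444.
Reducing mod 11: -444 ≡ 7 (mod 11).
Since F(a, b, c) ≡ 7 ≠ 0 (mod 11), P does NOT lie on the curve.


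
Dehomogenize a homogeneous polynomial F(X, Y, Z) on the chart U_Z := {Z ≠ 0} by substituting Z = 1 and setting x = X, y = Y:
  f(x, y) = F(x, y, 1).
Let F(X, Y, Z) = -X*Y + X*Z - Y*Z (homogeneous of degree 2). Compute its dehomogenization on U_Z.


f(x, y) = -x*y + x - y

On U_Z we set Z = 1. Each monomial c·X^i·Y^j·Z^k in F becomes c·x^i·y^j·1^k = c·x^i·y^j.
Substituting Z = 1: F(X, Y, 1) = -x*y + x - y.
Note: deg(f) ≤ deg(F) = 2; strict inequality happens when F is divisible by Z (lost terms).


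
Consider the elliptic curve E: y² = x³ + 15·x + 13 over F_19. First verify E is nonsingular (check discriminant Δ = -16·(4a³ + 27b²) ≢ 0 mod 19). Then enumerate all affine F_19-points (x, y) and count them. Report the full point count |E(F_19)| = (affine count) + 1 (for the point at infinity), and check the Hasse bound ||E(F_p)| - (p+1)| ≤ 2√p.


Affine points = {(3, 3), (3, 16), (4, 2), (4, 17), (5, 2), (5, 17), (7, 9), (7, 10), (10, 2), (10, 17), (13, 7), (13, 12), (16, 6), (16, 13), (18, 4), (18, 15)}; affine count = 16; |E(F_19)| = 17.

Discriminant check: Δ ∝ 4a³ + 27b² = 4·15³ + 27·13² = 4·3375 + 27·169 ≡ 13 (mod 19). Nonzero ⇒ E is nonsingular.
For each x ∈ F_19, compute rhs = x³ + 15·x + 13 mod 19, then count y ∈ F_19 with y² ≡ rhs.
  x = 0: rhs = 13, matching y values: none (0 points).
  x = 1: rhs = 10, matching y values: none (0 points).
  x = 2: rhs = 13, matching y values: none (0 points).
  x = 3: rhs = 9, matching y values: 3, 16 (2 points).
  x = 4: rhs = 4, matching y values: 2, 17 (2 points).
  x = 5: rhs = 4, matching y values: 2, 17 (2 points).
  x = 6: rhs = 15, matching y values: none (0 points).
  x = 7: rhs = 5, matching y values: 9, 10 (2 points).
  x = 8: rhs = 18, matching y values: none (0 points).
  x = 9: rhs = 3, matching y values: none (0 points).
  x = 10: rhs = 4, matching y values: 2, 17 (2 points).
  x = 11: rhs = 8, matching y values: none (0 points).
  x = 12: rhs = 2, matching y values: none (0 points).
  x = 13: rhs = 11, matching y values: 7, 12 (2 points).
  x = 14: rhs = 3, matching y values: none (0 points).
  x = 15: rhs = 3, matching y values: none (0 points).
  x = 16: rhs = 17, matching y values: 6, 13 (2 points).
  x = 17: rhs = 13, matching y values: none (0 points).
  x = 18: rhs = 16, matching y values: 4, 15 (2 points).
Total affine count: 16.
Full point count |E(F_19)| = 16 + 1 = 17.
Hasse bound: |17 − (19+1)| = |-3| = 3 ≤ 2√19 ≈ 8.7178 ✓.


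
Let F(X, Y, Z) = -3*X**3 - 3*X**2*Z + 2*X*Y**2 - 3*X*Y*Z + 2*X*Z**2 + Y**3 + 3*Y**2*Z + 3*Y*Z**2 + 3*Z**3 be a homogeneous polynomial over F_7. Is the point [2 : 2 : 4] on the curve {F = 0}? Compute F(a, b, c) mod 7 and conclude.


F(2,2,4) ≡ 3 (mod 7); P is NOT on the curve.

Evaluate F(2, 2, 4) term-by-term (mod 7).
  -3*X**3 ↦ -3·8·1·1 = -24
  -3*X**2*Z ↦ -3·4·1·4 = -48
  2*X*Y**2 ↦ 2·2·4·1 = 16
  -3*X*Y*Z ↦ -3·2·2·4 = -48
  2*X*Z**2 ↦ 2·2·1·16 = 64
  Y**3 ↦ 1·1·8·1 = 8
  3*Y**2*Z ↦ 3·1·4·4 = 48
  3*Y*Z**2 ↦ 3·1·2·16 = 96
  3*Z**3 ↦ 3·1·1·64 = 192
Sum: F(2, 2, 4) = (-24) + (-48) + (16) + (-48) + (64) + (8) + (48) + (96) + (192) = 304.
Reducing mod 7: 304 ≡ 3 (mod 7).
Since F(a, b, c) ≡ 3 ≠ 0 (mod 7), P does NOT lie on the curve.


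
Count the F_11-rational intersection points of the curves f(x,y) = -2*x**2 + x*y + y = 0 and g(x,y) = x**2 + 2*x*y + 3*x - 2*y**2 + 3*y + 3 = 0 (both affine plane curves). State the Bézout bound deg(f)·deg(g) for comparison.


Common zeros: {(8, 2)}; count = 1; Bézout bound = 4.

deg(f) = 2, deg(g) = 2, so Bézout bound = 4.
Scan x ∈ F_11. For each x, list the y ∈ F_11 with f(x, y) ≡ 0 and those with g(x, y) ≡ 0 (mod 11); the common zeros in that column are the intersection.
  x = 0: f ≡ 0 at y ∈ {0}; g ≡ 0 at y ∈ {9}; common: ∅.
  x = 1: f ≡ 0 at y ∈ {1}; g ≡ 0 at y ∈ {9, 10}; common: ∅.
  x = 2: f ≡ 0 at y ∈ {10}; g ≡ 0 at y ∈ ∅; common: ∅.
  x = 3: f ≡ 0 at y ∈ {10}; g ≡ 0 at y ∈ ∅; common: ∅.
  x = 4: f ≡ 0 at y ∈ {2}; g ≡ 0 at y ∈ ∅; common: ∅.
  x = 5: f ≡ 0 at y ∈ {1}; g ≡ 0 at y ∈ ∅; common: ∅.
  x = 6: f ≡ 0 at y ∈ {4}; g ≡ 0 at y ∈ ∅; common: ∅.
  x = 7: f ≡ 0 at y ∈ {4}; g ≡ 0 at y ∈ {1, 2}; common: ∅.
  x = 8: f ≡ 0 at y ∈ {2}; g ≡ 0 at y ∈ {2}; common: {2}.
  x = 9: f ≡ 0 at y ∈ {3}; g ≡ 0 at y ∈ {6, 10}; common: ∅.
  x = 10: f ≡ 0 at y ∈ ∅; g ≡ 0 at y ∈ {1, 5}; common: ∅.
Collecting: common zeros = {(8, 2)}, so the count is 1.
Comparison with the Bézout bound: 1 ≤ 4 = deg(f)·deg(g), as expected for curves with no common component (the affine F_11-count falls short of the bound because intersections may lie at infinity, over extension fields, or carry multiplicity).


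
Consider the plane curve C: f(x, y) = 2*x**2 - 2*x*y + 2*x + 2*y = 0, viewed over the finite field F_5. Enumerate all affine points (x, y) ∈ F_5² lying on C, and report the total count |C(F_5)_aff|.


Affine F_5-points: {(0, 0), (2, 1), (3, 1), (4, 0)}; count = 4.

For each of the 25 pairs (x, y) ∈ F_5², evaluate f(x, y) mod 5. Record the zeros.
  x = 0: [0↦0, 1↦2, 2↦4, 3↦1, 4↦3]  zeros at y ∈ {0}
  x = 1: [0↦4, 1↦4, 2↦4, 3↦4, 4↦4]  zeros at y ∈ ∅
  x = 2: [0↦2, 1↦0, 2↦3, 3↦1, 4↦4]  zeros at y ∈ {1}
  x = 3: [0↦4, 1↦0, 2↦1, 3↦2, 4↦3]  zeros at y ∈ {1}
  x = 4: [0↦0, 1↦4, 2↦3, 3↦2, 4↦1]  zeros at y ∈ {0}
Collecting zeros: affine points = {(0, 0), (2, 1), (3, 1), (4, 0)}.
Total count |C(F_5)_aff| = 4.


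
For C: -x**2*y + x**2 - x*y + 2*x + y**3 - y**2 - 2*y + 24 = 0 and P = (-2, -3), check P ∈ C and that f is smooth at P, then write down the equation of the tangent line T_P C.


Tangent line at P: -11*x + 29*y + 65 = 0.

Step 1: f(-2, -3) = 0, so P lies on C.
Step 2: partial derivatives
  f_x(x, y) = -2*x*y + 2*x - y + 2, f_y(x, y) = -x**2 - x + 3*y**2 - 2*y - 2.
  f_x(P) = -11, f_y(P) = 29 (gradient nonzero, so P is smooth).
Step 3: tangent line at P: -11·(x − -2) + 29·(y − -3) = 0.
Expanding: -11*x + 29*y + 65 = 0.


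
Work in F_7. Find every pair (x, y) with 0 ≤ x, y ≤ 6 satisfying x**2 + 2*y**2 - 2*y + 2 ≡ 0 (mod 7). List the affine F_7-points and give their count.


Affine F_7-points: {(0, 3), (0, 5), (1, 2), (1, 6), (3, 4), (4, 4), (6, 2), (6, 6)}; count = 8.

For each of the 49 pairs (x, y) ∈ F_7², evaluate f(x, y) mod 7. Record the zeros.
  x = 0: [0↦2, 1↦2, 2↦6, 3↦0, 4↦5, 5↦0, 6↦6]  zeros at y ∈ {3, 5}
  x = 1: [0↦3, 1↦3, 2↦0, 3↦1, 4↦6, 5↦1, 6↦0]  zeros at y ∈ {2, 6}
  x = 2: [0↦6, 1↦6, 2↦3, 3↦4, 4↦2, 5↦4, 6↦3]  zeros at y ∈ ∅
  x = 3: [0↦4, 1↦4, 2↦1, 3↦2, 4↦0, 5↦2, 6↦1]  zeros at y ∈ {4}
  x = 4: [0↦4, 1↦4, 2↦1, 3↦2, 4↦0, 5↦2, 6↦1]  zeros at y ∈ {4}
  x = 5: [0↦6, 1↦6, 2↦3, 3↦4, 4↦2, 5↦4, 6↦3]  zeros at y ∈ ∅
  x = 6: [0↦3, 1↦3, 2↦0, 3↦1, 4↦6, 5↦1, 6↦0]  zeros at y ∈ {2, 6}
Collecting zeros: affine points = {(0, 3), (0, 5), (1, 2), (1, 6), (3, 4), (4, 4), (6, 2), (6, 6)}.
Total count |C(F_7)_aff| = 8.


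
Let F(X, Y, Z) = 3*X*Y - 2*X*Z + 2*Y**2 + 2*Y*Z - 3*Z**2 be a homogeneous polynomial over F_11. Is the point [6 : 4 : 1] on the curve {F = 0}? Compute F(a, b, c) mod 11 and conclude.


F(6,4,1) ≡ 9 (mod 11); P is NOT on the curve.

Evaluate F(6, 4, 1) term-by-term (mod 11).
  3*X*Y ↦ 3·6·4·1 = 72
  -2*X*Z ↦ -2·6·1·1 = -12
  2*Y**2 ↦ 2·1·16·1 = 32
  2*Y*Z ↦ 2·1·4·1 = 8
  -3*Z**2 ↦ -3·1·1·1 = -3
Sum: F(6, 4, 1) = (72) + (-12) + (32) + (8) + (-3) = 97.
Reducing mod 11: 97 ≡ 9 (mod 11).
Since F(a, b, c) ≡ 9 ≠ 0 (mod 11), P does NOT lie on the curve.


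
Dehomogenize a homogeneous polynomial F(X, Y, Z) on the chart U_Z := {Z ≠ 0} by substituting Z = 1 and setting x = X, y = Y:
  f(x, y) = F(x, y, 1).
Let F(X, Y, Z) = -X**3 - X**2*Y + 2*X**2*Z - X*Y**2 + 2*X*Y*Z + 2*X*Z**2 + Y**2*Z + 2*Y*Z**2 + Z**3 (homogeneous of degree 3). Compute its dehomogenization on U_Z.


f(x, y) = -x**3 - x**2*y + 2*x**2 - x*y**2 + 2*x*y + 2*x + y**2 + 2*y + 1

On U_Z we set Z = 1. Each monomial c·X^i·Y^j·Z^k in F becomes c·x^i·y^j·1^k = c·x^i·y^j.
Substituting Z = 1: F(X, Y, 1) = -x**3 - x**2*y + 2*x**2 - x*y**2 + 2*x*y + 2*x + y**2 + 2*y + 1.
Note: deg(f) ≤ deg(F) = 3; strict inequality happens when F is divisible by Z (lost terms).


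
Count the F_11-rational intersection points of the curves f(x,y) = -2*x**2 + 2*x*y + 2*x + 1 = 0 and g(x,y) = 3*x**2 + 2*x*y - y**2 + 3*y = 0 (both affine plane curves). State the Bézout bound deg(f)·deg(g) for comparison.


Common zeros: ∅; count = 0; Bézout bound = 4.

deg(f) = 2, deg(g) = 2, so Bézout bound = 4.
Scan x ∈ F_11. For each x, list the y ∈ F_11 with f(x, y) ≡ 0 and those with g(x, y) ≡ 0 (mod 11); the common zeros in that column are the intersection.
  x = 0: f ≡ 0 at y ∈ ∅; g ≡ 0 at y ∈ {0, 3}; common: ∅.
  x = 1: f ≡ 0 at y ∈ {5}; g ≡ 0 at y ∈ {7, 9}; common: ∅.
  x = 2: f ≡ 0 at y ∈ {9}; g ≡ 0 at y ∈ {2, 5}; common: ∅.
  x = 3: f ≡ 0 at y ∈ {0}; g ≡ 0 at y ∈ ∅; common: ∅.
  x = 4: f ≡ 0 at y ∈ {7}; g ≡ 0 at y ∈ {2, 9}; common: ∅.
  x = 5: f ≡ 0 at y ∈ {5}; g ≡ 0 at y ∈ ∅; common: ∅.
  x = 6: f ≡ 0 at y ∈ {4}; g ≡ 0 at y ∈ ∅; common: ∅.
  x = 7: f ≡ 0 at y ∈ {2}; g ≡ 0 at y ∈ ∅; common: ∅.
  x = 8: f ≡ 0 at y ∈ {9}; g ≡ 0 at y ∈ ∅; common: ∅.
  x = 9: f ≡ 0 at y ∈ {0}; g ≡ 0 at y ∈ {3, 7}; common: ∅.
  x = 10: f ≡ 0 at y ∈ {4}; g ≡ 0 at y ∈ ∅; common: ∅.
Collecting: common zeros = ∅, so the count is 0.
Comparison with the Bézout bound: 0 ≤ 4 = deg(f)·deg(g), as expected for curves with no common component (the affine F_11-count falls short of the bound because intersections may lie at infinity, over extension fields, or carry multiplicity).


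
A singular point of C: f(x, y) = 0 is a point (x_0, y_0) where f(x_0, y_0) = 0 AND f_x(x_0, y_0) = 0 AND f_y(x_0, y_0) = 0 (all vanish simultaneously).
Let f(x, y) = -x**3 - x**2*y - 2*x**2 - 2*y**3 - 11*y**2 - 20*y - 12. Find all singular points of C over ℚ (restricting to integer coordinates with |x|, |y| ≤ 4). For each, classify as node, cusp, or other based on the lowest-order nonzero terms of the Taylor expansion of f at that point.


Singular points: {(0, -2)}; classification: cusp.

Compute partial derivatives:
  f_x = -3*x**2 - 2*x*y - 4*x.
  f_y = -x**2 - 6*y**2 - 22*y - 20.
Scan x_0 ∈ {−4, ..., 4}. For each x_0, f_y(x_0, y) is a polynomial in y; find its integer roots y ∈ {−4, ..., 4}, then test f_x and f at those candidates.
  x = -4: f_y(-4, y) = -6*y**2 - 22*y - 36; no integer root y with |y| ≤ 4.
  x = -3: f_y(-3, y) = -6*y**2 - 22*y - 29; no integer root y with |y| ≤ 4.
  x = -2: f_y(-2, y) = -6*y**2 - 22*y - 24; no integer root y with |y| ≤ 4.
  x = -1: f_y(-1, y) = -6*y**2 - 22*y - 21; no integer root y with |y| ≤ 4.
  x = 0: f_y(0, y) = -6*y**2 - 22*y - 20; vanishes at y ∈ {-2}. (0, -2): f_x = 0, f = 0 — SINGULAR.
  x = 1: f_y(1, y) = -6*y**2 - 22*y - 21; no integer root y with |y| ≤ 4.
  x = 2: f_y(2, y) = -6*y**2 - 22*y - 24; no integer root y with |y| ≤ 4.
  x = 3: f_y(3, y) = -6*y**2 - 22*y - 29; no integer root y with |y| ≤ 4.
  x = 4: f_y(4, y) = -6*y**2 - 22*y - 36; no integer root y with |y| ≤ 4.
Only singular point on the grid: (0, -2).
Classify: substitute x = 0 + u, y = -2 + v and expand: f = -u**3 - u**2*v - 2*v**3 + v**2.
No constant or linear terms (consistent with a singular point). Quadratic part: v**2. Cubic part: -u**3 - u**2*v - 2*v**3.
The quadratic part v**2 is a perfect square, so there is a single (double) tangent line v = 0, i.e. y = -2. Restricting the cubic part to that line (v = 0) leaves -u**3 ≠ 0, so f is not divisible by v and the branch is v² ≈ u**3 to lowest order — this is a cusp.
Classification: cusp.


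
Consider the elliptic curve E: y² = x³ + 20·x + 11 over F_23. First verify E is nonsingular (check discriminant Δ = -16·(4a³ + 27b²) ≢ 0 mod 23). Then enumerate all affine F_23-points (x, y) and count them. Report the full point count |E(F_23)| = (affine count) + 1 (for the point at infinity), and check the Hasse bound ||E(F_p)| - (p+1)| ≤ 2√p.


Affine points = {(1, 3), (1, 20), (2, 6), (2, 17), (3, 11), (3, 12), (5, 11), (5, 12), (6, 5), (6, 18), (8, 4), (8, 19), (9, 0), (12, 1), (12, 22), (15, 11), (15, 12), (18, 4), (18, 19), (20, 4), (20, 19), (21, 3), (21, 20), (22, 6), (22, 17)}; affine count = 25; |E(F_23)| = 26.

Discriminant check: Δ ∝ 4a³ + 27b² = 4·20³ + 27·11² = 4·8000 + 27·121 ≡ 8 (mod 23). Nonzero ⇒ E is nonsingular.
For each x ∈ F_23, compute rhs = x³ + 20·x + 11 mod 23, then count y ∈ F_23 with y² ≡ rhs.
  x = 0: rhs = 11, matching y values: none (0 points).
  x = 1: rhs = 9, matching y values: 3, 20 (2 points).
  x = 2: rhs = 13, matching y values: 6, 17 (2 points).
  x = 3: rhs = 6, matching y values: 11, 12 (2 points).
  x = 4: rhs = 17, matching y values: none (0 points).
  x = 5: rhs = 6, matching y values: 11, 12 (2 points).
  x = 6: rhs = 2, matching y values: 5, 18 (2 points).
  x = 7: rhs = 11, matching y values: none (0 points).
  x = 8: rhs = 16, matching y values: 4, 19 (2 points).
  x = 9: rhs = 0, matching y values: 0 (1 points).
  x = 10: rhs = 15, matching y values: none (0 points).
  x = 11: rhs = 21, matching y values: none (0 points).
  x = 12: rhs = 1, matching y values: 1, 22 (2 points).
  x = 13: rhs = 7, matching y values: none (0 points).
  x = 14: rhs = 22, matching y values: none (0 points).
  x = 15: rhs = 6, matching y values: 11, 12 (2 points).
  x = 16: rhs = 11, matching y values: none (0 points).
  x = 17: rhs = 20, matching y values: none (0 points).
  x = 18: rhs = 16, matching y values: 4, 19 (2 points).
  x = 19: rhs = 5, matching y values: none (0 points).
  x = 20: rhs = 16, matching y values: 4, 19 (2 points).
  x = 21: rhs = 9, matching y values: 3, 20 (2 points).
  x = 22: rhs = 13, matching y values: 6, 17 (2 points).
Total affine count: 25.
Full point count |E(F_23)| = 25 + 1 = 26.
Hasse bound: |26 − (23+1)| = |2| = 2 ≤ 2√23 ≈ 9.5917 ✓.


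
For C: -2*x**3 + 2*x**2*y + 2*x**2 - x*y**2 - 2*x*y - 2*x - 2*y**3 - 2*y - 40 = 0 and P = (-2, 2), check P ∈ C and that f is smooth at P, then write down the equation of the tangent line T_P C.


Tangent line at P: -58*x - 6*y - 104 = 0.

Step 1: f(-2, 2) = 0, so P lies on C.
Step 2: partial derivatives
  f_x(x, y) = -6*x**2 + 4*x*y + 4*x - y**2 - 2*y - 2, f_y(x, y) = 2*x**2 - 2*x*y - 2*x - 6*y**2 - 2.
  f_x(P) = -58, f_y(P) = -6 (gradient nonzero, so P is smooth).
Step 3: tangent line at P: -58·(x − -2) + -6·(y − 2) = 0.
Expanding: -58*x - 6*y - 104 = 0.


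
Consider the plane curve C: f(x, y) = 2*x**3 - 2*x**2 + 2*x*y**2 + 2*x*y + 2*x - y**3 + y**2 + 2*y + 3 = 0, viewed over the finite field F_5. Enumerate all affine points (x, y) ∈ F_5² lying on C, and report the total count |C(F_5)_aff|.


Affine F_5-points: {(0, 1), (1, 0), (1, 4), (2, 0), (2, 1), (2, 4), (3, 0), (3, 3), (3, 4), (4, 1), (4, 2)}; count = 11.

For each of the 25 pairs (x, y) ∈ F_5², evaluate f(x, y) mod 5. Record the zeros.
  x = 0: [0↦3, 1↦0, 2↦3, 3↦1, 4↦3]  zeros at y ∈ {1}
  x = 1: [0↦0, 1↦1, 2↦2, 3↦2, 4↦0]  zeros at y ∈ {0, 4}
  x = 2: [0↦0, 1↦0, 2↦4, 3↦1, 4↦0]  zeros at y ∈ {0, 1, 4}
  x = 3: [0↦0, 1↦4, 2↦1, 3↦0, 4↦0]  zeros at y ∈ {0, 3, 4}
  x = 4: [0↦2, 1↦0, 2↦0, 3↦1, 4↦2]  zeros at y ∈ {1, 2}
Collecting zeros: affine points = {(0, 1), (1, 0), (1, 4), (2, 0), (2, 1), (2, 4), (3, 0), (3, 3), (3, 4), (4, 1), (4, 2)}.
Total count |C(F_5)_aff| = 11.


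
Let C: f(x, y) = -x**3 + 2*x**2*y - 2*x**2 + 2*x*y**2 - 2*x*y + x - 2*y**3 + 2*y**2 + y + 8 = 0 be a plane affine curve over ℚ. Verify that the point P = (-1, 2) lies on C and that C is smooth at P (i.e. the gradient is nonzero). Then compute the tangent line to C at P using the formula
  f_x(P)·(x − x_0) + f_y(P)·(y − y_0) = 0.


Tangent line at P: -2*x - 19*y + 36 = 0.

Step 1: f(-1, 2) = 0, so P lies on C.
Step 2: partial derivatives
  f_x(x, y) = -3*x**2 + 4*x*y - 4*x + 2*y**2 - 2*y + 1, f_y(x, y) = 2*x**2 + 4*x*y - 2*x - 6*y**2 + 4*y + 1.
  f_x(P) = -2, f_y(P) = -19 (gradient nonzero, so P is smooth).
Step 3: tangent line at P: -2·(x − -1) + -19·(y − 2) = 0.
Expanding: -2*x - 19*y + 36 = 0.


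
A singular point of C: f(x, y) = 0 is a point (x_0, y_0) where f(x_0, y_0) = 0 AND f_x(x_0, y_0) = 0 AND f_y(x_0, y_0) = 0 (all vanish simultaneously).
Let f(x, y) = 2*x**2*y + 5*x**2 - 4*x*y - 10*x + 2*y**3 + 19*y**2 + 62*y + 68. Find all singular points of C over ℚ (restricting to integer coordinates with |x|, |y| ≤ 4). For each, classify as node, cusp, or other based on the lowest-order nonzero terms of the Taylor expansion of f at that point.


Singular points: {(1, -3)}; classification: node.

Compute partial derivatives:
  f_x = 4*x*y + 10*x - 4*y - 10.
  f_y = 2*x**2 - 4*x + 6*y**2 + 38*y + 62.
Scan x_0 ∈ {−4, ..., 4}. For each x_0, f_y(x_0, y) is a polynomial in y; find its integer roots y ∈ {−4, ..., 4}, then test f_x and f at those candidates.
  x = -4: f_y(-4, y) = 6*y**2 + 38*y + 110; no integer root y with |y| ≤ 4.
  x = -3: f_y(-3, y) = 6*y**2 + 38*y + 92; no integer root y with |y| ≤ 4.
  x = -2: f_y(-2, y) = 6*y**2 + 38*y + 78; no integer root y with |y| ≤ 4.
  x = -1: f_y(-1, y) = 6*y**2 + 38*y + 68; no integer root y with |y| ≤ 4.
  x = 0: f_y(0, y) = 6*y**2 + 38*y + 62; no integer root y with |y| ≤ 4.
  x = 1: f_y(1, y) = 6*y**2 + 38*y + 60; vanishes at y ∈ {-3}. (1, -3): f_x = 0, f = 0 — SINGULAR.
  x = 2: f_y(2, y) = 6*y**2 + 38*y + 62; no integer root y with |y| ≤ 4.
  x = 3: f_y(3, y) = 6*y**2 + 38*y + 68; no integer root y with |y| ≤ 4.
  x = 4: f_y(4, y) = 6*y**2 + 38*y + 78; no integer root y with |y| ≤ 4.
Only singular point on the grid: (1, -3).
Classify: substitute x = 1 + u, y = -3 + v and expand: f = 2*u**2*v - u**2 + 2*v**3 + v**2.
No constant or linear terms (consistent with a singular point). Quadratic part: -u**2 + v**2. Cubic part: 2*u**2*v + 2*v**3.
The quadratic part v**2 - u**2 = (v − u)(v + u) splits into two distinct linear factors, so there are two distinct tangent lines y − -3 = ±(x − 1) — this is a node (ordinary double point).
Classification: node.


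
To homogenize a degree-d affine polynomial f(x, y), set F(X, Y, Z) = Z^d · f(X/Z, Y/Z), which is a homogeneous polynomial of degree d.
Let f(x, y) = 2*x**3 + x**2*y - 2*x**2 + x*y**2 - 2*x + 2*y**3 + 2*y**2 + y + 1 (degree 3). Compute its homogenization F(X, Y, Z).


F(X, Y, Z) = 2*X**3 + X**2*Y - 2*X**2*Z + X*Y**2 - 2*X*Z**2 + 2*Y**3 + 2*Y**2*Z + Y*Z**2 + Z**3

deg(f) = 3.
Substitute x = X/Z, y = Y/Z into f, then multiply by Z^3.
  monomial 2·x^3·y^0 ↦ 2·X^3·Y^0·Z^0.
  monomial 1·x^2·y^1 ↦ 1·X^2·Y^1·Z^0.
  monomial -2·x^2·y^0 ↦ -2·X^2·Y^0·Z^1.
  monomial 1·x^1·y^2 ↦ 1·X^1·Y^2·Z^0.
  monomial -2·x^1·y^0 ↦ -2·X^1·Y^0·Z^2.
  monomial 2·x^0·y^3 ↦ 2·X^0·Y^3·Z^0.
  monomial 2·x^0·y^2 ↦ 2·X^0·Y^2·Z^1.
  monomial 1·x^0·y^1 ↦ 1·X^0·Y^1·Z^2.
  monomial 1·x^0·y^0 ↦ 1·X^0·Y^0·Z^3.
Collecting: F(X, Y, Z) = 2*X**3 + X**2*Y - 2*X**2*Z + X*Y**2 - 2*X*Z**2 + 2*Y**3 + 2*Y**2*Z + Y*Z**2 + Z**3.


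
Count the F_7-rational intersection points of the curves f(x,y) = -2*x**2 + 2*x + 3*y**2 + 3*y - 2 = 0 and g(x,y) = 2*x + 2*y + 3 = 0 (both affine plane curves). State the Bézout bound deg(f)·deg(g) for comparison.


Common zeros: {(3, 6)}; count = 1; Bézout bound = 2.

deg(f) = 2, deg(g) = 1, so Bézout bound = 2.
Scan x ∈ F_7. For each x, list the y ∈ F_7 with f(x, y) ≡ 0 and those with g(x, y) ≡ 0 (mod 7); the common zeros in that column are the intersection.
  x = 0: f ≡ 0 at y ∈ ∅; g ≡ 0 at y ∈ {2}; common: ∅.
  x = 1: f ≡ 0 at y ∈ ∅; g ≡ 0 at y ∈ {1}; common: ∅.
  x = 2: f ≡ 0 at y ∈ {1, 5}; g ≡ 0 at y ∈ {0}; common: ∅.
  x = 3: f ≡ 0 at y ∈ {0, 6}; g ≡ 0 at y ∈ {6}; common: {6}.
  x = 4: f ≡ 0 at y ∈ ∅; g ≡ 0 at y ∈ {5}; common: ∅.
  x = 5: f ≡ 0 at y ∈ {0, 6}; g ≡ 0 at y ∈ {4}; common: ∅.
  x = 6: f ≡ 0 at y ∈ {1, 5}; g ≡ 0 at y ∈ {3}; common: ∅.
Collecting: common zeros = {(3, 6)}, so the count is 1.
Comparison with the Bézout bound: 1 ≤ 2 = deg(f)·deg(g), as expected for curves with no common component (the affine F_7-count falls short of the bound because intersections may lie at infinity, over extension fields, or carry multiplicity).


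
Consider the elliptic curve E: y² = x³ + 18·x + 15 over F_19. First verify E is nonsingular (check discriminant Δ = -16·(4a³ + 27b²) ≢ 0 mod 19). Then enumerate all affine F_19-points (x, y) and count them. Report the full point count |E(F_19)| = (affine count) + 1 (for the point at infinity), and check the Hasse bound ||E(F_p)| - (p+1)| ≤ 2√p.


Affine points = {(3, 1), (3, 18), (6, 4), (6, 15), (7, 3), (7, 16), (8, 5), (8, 14), (10, 6), (10, 13), (11, 9), (11, 10), (14, 3), (14, 16), (17, 3), (17, 16)}; affine count = 16; |E(F_19)| = 17.

Discriminant check: Δ ∝ 4a³ + 27b² = 4·18³ + 27·15² = 4·5832 + 27·225 ≡ 10 (mod 19). Nonzero ⇒ E is nonsingular.
For each x ∈ F_19, compute rhs = x³ + 18·x + 15 mod 19, then count y ∈ F_19 with y² ≡ rhs.
  x = 0: rhs = 15, matching y values: none (0 points).
  x = 1: rhs = 15, matching y values: none (0 points).
  x = 2: rhs = 2, matching y values: none (0 points).
  x = 3: rhs = 1, matching y values: 1, 18 (2 points).
  x = 4: rhs = 18, matching y values: none (0 points).
  x = 5: rhs = 2, matching y values: none (0 points).
  x = 6: rhs = 16, matching y values: 4, 15 (2 points).
  x = 7: rhs = 9, matching y values: 3, 16 (2 points).
  x = 8: rhs = 6, matching y values: 5, 14 (2 points).
  x = 9: rhs = 13, matching y values: none (0 points).
  x = 10: rhs = 17, matching y values: 6, 13 (2 points).
  x = 11: rhs = 5, matching y values: 9, 10 (2 points).
  x = 12: rhs = 2, matching y values: none (0 points).
  x = 13: rhs = 14, matching y values: none (0 points).
  x = 14: rhs = 9, matching y values: 3, 16 (2 points).
  x = 15: rhs = 12, matching y values: none (0 points).
  x = 16: rhs = 10, matching y values: none (0 points).
  x = 17: rhs = 9, matching y values: 3, 16 (2 points).
  x = 18: rhs = 15, matching y values: none (0 points).
Total affine count: 16.
Full point count |E(F_19)| = 16 + 1 = 17.
Hasse bound: |17 − (19+1)| = |-3| = 3 ≤ 2√19 ≈ 8.7178 ✓.


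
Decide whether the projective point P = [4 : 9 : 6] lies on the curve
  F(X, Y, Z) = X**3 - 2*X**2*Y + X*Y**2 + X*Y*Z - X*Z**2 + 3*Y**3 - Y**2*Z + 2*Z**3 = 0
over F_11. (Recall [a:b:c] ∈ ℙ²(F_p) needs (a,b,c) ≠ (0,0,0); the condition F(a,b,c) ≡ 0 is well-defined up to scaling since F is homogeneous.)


F(4,9,6) ≡ 6 (mod 11); P is NOT on the curve.

Evaluate F(4, 9, 6) term-by-term (mod 11).
  X**3 ↦ 1·64·1·1 = 64
  -2*X**2*Y ↦ -2·16·9·1 = -288
  X*Y**2 ↦ 1·4·81·1 = 324
  X*Y*Z ↦ 1·4·9·6 = 216
  -X*Z**2 ↦ -1·4·1·36 = -144
  3*Y**3 ↦ 3·1·729·1 = 2187
  -Y**2*Z ↦ -1·1·81·6 = -486
  2*Z**3 ↦ 2·1·1·216 = 432
Sum: F(4, 9, 6) = (64) + (-288) + (324) + (216) + (-144) + (2187) + (-486) + (432) = 2305.
Reducing mod 11: 2305 ≡ 6 (mod 11).
Since F(a, b, c) ≡ 6 ≠ 0 (mod 11), P does NOT lie on the curve.


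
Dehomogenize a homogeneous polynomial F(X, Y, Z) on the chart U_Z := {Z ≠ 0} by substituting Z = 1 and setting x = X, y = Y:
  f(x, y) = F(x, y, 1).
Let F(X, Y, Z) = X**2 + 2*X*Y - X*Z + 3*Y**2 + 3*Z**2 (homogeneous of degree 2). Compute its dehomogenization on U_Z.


f(x, y) = x**2 + 2*x*y - x + 3*y**2 + 3

On U_Z we set Z = 1. Each monomial c·X^i·Y^j·Z^k in F becomes c·x^i·y^j·1^k = c·x^i·y^j.
Substituting Z = 1: F(X, Y, 1) = x**2 + 2*x*y - x + 3*y**2 + 3.
Note: deg(f) ≤ deg(F) = 2; strict inequality happens when F is divisible by Z (lost terms).


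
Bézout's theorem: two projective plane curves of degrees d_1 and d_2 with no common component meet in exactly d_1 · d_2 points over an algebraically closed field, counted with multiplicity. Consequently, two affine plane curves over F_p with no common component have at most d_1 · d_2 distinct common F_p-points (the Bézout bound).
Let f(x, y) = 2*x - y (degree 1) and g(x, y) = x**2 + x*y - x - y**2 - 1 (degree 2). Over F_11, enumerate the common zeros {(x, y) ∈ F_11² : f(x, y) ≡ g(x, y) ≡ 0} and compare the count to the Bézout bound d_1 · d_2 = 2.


Common zeros: ∅; count = 0; Bézout bound = 2.

deg(f) = 1, deg(g) = 2, so Bézout bound = 2.
Scan x ∈ F_11. For each x, list the y ∈ F_11 with f(x, y) ≡ 0 and those with g(x, y) ≡ 0 (mod 11); the common zeros in that column are the intersection.
  x = 0: f ≡ 0 at y ∈ {0}; g ≡ 0 at y ∈ ∅; common: ∅.
  x = 1: f ≡ 0 at y ∈ {2}; g ≡ 0 at y ∈ ∅; common: ∅.
  x = 2: f ≡ 0 at y ∈ {4}; g ≡ 0 at y ∈ ∅; common: ∅.
  x = 3: f ≡ 0 at y ∈ {6}; g ≡ 0 at y ∈ ∅; common: ∅.
  x = 4: f ≡ 0 at y ∈ {8}; g ≡ 0 at y ∈ {0, 4}; common: ∅.
  x = 5: f ≡ 0 at y ∈ {10}; g ≡ 0 at y ∈ ∅; common: ∅.
  x = 6: f ≡ 0 at y ∈ {1}; g ≡ 0 at y ∈ {7, 10}; common: ∅.
  x = 7: f ≡ 0 at y ∈ {3}; g ≡ 0 at y ∈ {8, 10}; common: ∅.
  x = 8: f ≡ 0 at y ∈ {5}; g ≡ 0 at y ∈ {0, 8}; common: ∅.
  x = 9: f ≡ 0 at y ∈ {7}; g ≡ 0 at y ∈ ∅; common: ∅.
  x = 10: f ≡ 0 at y ∈ {9}; g ≡ 0 at y ∈ {3, 7}; common: ∅.
Collecting: common zeros = ∅, so the count is 0.
Comparison with the Bézout bound: 0 ≤ 2 = deg(f)·deg(g), as expected for curves with no common component (the affine F_11-count falls short of the bound because intersections may lie at infinity, over extension fields, or carry multiplicity).


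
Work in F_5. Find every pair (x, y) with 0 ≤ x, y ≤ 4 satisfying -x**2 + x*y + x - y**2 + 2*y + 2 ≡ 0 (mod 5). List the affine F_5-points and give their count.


Affine F_5-points: {(2, 0), (2, 4), (3, 1), (3, 4), (4, 0), (4, 1)}; count = 6.

For each of the 25 pairs (x, y) ∈ F_5², evaluate f(x, y) mod 5. Record the zeros.
  x = 0: [0↦2, 1↦3, 2↦2, 3↦4, 4↦4]  zeros at y ∈ ∅
  x = 1: [0↦2, 1↦4, 2↦4, 3↦2, 4↦3]  zeros at y ∈ ∅
  x = 2: [0↦0, 1↦3, 2↦4, 3↦3, 4↦0]  zeros at y ∈ {0, 4}
  x = 3: [0↦1, 1↦0, 2↦2, 3↦2, 4↦0]  zeros at y ∈ {1, 4}
  x = 4: [0↦0, 1↦0, 2↦3, 3↦4, 4↦3]  zeros at y ∈ {0, 1}
Collecting zeros: affine points = {(2, 0), (2, 4), (3, 1), (3, 4), (4, 0), (4, 1)}.
Total count |C(F_5)_aff| = 6.


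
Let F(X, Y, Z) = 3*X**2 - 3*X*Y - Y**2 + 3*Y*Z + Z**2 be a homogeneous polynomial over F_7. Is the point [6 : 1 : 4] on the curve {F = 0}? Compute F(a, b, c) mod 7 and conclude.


F(6,1,4) ≡ 5 (mod 7); P is NOT on the curve.

Evaluate F(6, 1, 4) term-by-term (mod 7).
  3*X**2 ↦ 3·36·1·1 = 108
  -3*X*Y ↦ -3·6·1·1 = -18
  -Y**2 ↦ -1·1·1·1 = -1
  3*Y*Z ↦ 3·1·1·4 = 12
  Z**2 ↦ 1·1·1·16 = 16
Sum: F(6, 1, 4) = (108) + (-18) + (-1) + (12) + (16) = 117.
Reducing mod 7: 117 ≡ 5 (mod 7).
Since F(a, b, c) ≡ 5 ≠ 0 (mod 7), P does NOT lie on the curve.


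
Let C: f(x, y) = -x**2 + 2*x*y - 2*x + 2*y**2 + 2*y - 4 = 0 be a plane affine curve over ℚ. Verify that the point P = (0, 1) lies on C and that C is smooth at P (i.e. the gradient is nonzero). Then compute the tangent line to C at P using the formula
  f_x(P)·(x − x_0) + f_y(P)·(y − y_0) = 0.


Tangent line at P: 6*y - 6 = 0.

Step 1: f(0, 1) = 0, so P lies on C.
Step 2: partial derivatives
  f_x(x, y) = -2*x + 2*y - 2, f_y(x, y) = 2*x + 4*y + 2.
  f_x(P) = 0, f_y(P) = 6 (gradient nonzero, so P is smooth).
Step 3: tangent line at P: 0·(x − 0) + 6·(y − 1) = 0.
Expanding: 6*y - 6 = 0.


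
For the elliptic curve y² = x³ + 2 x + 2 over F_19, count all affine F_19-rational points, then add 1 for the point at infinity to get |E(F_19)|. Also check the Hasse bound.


Affine points = {(1, 9), (1, 10), (3, 4), (3, 15), (4, 6), (4, 13), (5, 2), (5, 17), (7, 6), (7, 13), (8, 6), (8, 13), (11, 5), (11, 14), (12, 5), (12, 14), (14, 0), (15, 5), (15, 14), (16, 8), (16, 11), (17, 3), (17, 16)}; affine count = 23; |E(F_19)| = 24.

Discriminant check: Δ ∝ 4a³ + 27b² = 4·2³ + 27·2² = 4·8 + 27·4 ≡ 7 (mod 19). Nonzero ⇒ E is nonsingular.
For each x ∈ F_19, compute rhs = x³ + 2·x + 2 mod 19, then count y ∈ F_19 with y² ≡ rhs.
  x = 0: rhs = 2, matching y values: none (0 points).
  x = 1: rhs = 5, matching y values: 9, 10 (2 points).
  x = 2: rhs = 14, matching y values: none (0 points).
  x = 3: rhs = 16, matching y values: 4, 15 (2 points).
  x = 4: rhs = 17, matching y values: 6, 13 (2 points).
  x = 5: rhs = 4, matching y values: 2, 17 (2 points).
  x = 6: rhs = 2, matching y values: none (0 points).
  x = 7: rhs = 17, matching y values: 6, 13 (2 points).
  x = 8: rhs = 17, matching y values: 6, 13 (2 points).
  x = 9: rhs = 8, matching y values: none (0 points).
  x = 10: rhs = 15, matching y values: none (0 points).
  x = 11: rhs = 6, matching y values: 5, 14 (2 points).
  x = 12: rhs = 6, matching y values: 5, 14 (2 points).
  x = 13: rhs = 2, matching y values: none (0 points).
  x = 14: rhs = 0, matching y values: 0 (1 points).
  x = 15: rhs = 6, matching y values: 5, 14 (2 points).
  x = 16: rhs = 7, matching y values: 8, 11 (2 points).
  x = 17: rhs = 9, matching y values: 3, 16 (2 points).
  x = 18: rhs = 18, matching y values: none (0 points).
Total affine count: 23.
Full point count |E(F_19)| = 23 + 1 = 24.
Hasse bound: |24 − (19+1)| = |4| = 4 ≤ 2√19 ≈ 8.7178 ✓.


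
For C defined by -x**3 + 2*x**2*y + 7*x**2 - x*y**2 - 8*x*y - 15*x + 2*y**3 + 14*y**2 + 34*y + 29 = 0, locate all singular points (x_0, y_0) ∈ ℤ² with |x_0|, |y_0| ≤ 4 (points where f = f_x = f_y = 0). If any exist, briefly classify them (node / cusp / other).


Singular points: {(1, -2)}; classification: cusp.

Compute partial derivatives:
  f_x = -3*x**2 + 4*x*y + 14*x - y**2 - 8*y - 15.
  f_y = 2*x**2 - 2*x*y - 8*x + 6*y**2 + 28*y + 34.
Scan x_0 ∈ {−4, ..., 4}. For each x_0, f_y(x_0, y) is a polynomial in y; find its integer roots y ∈ {−4, ..., 4}, then test f_x and f at those candidates.
  x = -4: f_y(-4, y) = 6*y**2 + 36*y + 98; no integer root y with |y| ≤ 4.
  x = -3: f_y(-3, y) = 6*y**2 + 34*y + 76; no integer root y with |y| ≤ 4.
  x = -2: f_y(-2, y) = 6*y**2 + 32*y + 58; no integer root y with |y| ≤ 4.
  x = -1: f_y(-1, y) = 6*y**2 + 30*y + 44; no integer root y with |y| ≤ 4.
  x = 0: f_y(0, y) = 6*y**2 + 28*y + 34; no integer root y with |y| ≤ 4.
  x = 1: f_y(1, y) = 6*y**2 + 26*y + 28; vanishes at y ∈ {-2}. (1, -2): f_x = 0, f = 0 — SINGULAR.
  x = 2: f_y(2, y) = 6*y**2 + 24*y + 26; no integer root y with |y| ≤ 4.
  x = 3: f_y(3, y) = 6*y**2 + 22*y + 28; no integer root y with |y| ≤ 4.
  x = 4: f_y(4, y) = 6*y**2 + 20*y + 34; no integer root y with |y| ≤ 4.
Only singular point on the grid: (1, -2).
Classify: substitute x = 1 + u, y = -2 + v and expand: f = -u**3 + 2*u**2*v - u*v**2 + 2*v**3 + v**2.
No constant or linear terms (consistent with a singular point). Quadratic part: v**2. Cubic part: -u**3 + 2*u**2*v - u*v**2 + 2*v**3.
The quadratic part v**2 is a perfect square, so there is a single (double) tangent line v = 0, i.e. y = -2. Restricting the cubic part to that line (v = 0) leaves -u**3 ≠ 0, so f is not divisible by v and the branch is v² ≈ u**3 to lowest order — this is a cusp.
Classification: cusp.


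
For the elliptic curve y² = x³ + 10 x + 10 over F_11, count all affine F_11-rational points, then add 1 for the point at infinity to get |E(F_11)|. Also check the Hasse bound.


Affine points = {(2, 4), (2, 7), (3, 1), (3, 10), (4, 2), (4, 9), (5, 3), (5, 8), (6, 0), (7, 4), (7, 7), (9, 2), (9, 9)}; affine count = 13; |E(F_11)| = 14.

Discriminant check: Δ ∝ 4a³ + 27b² = 4·10³ + 27·10² = 4·1000 + 27·100 ≡ 1 (mod 11). Nonzero ⇒ E is nonsingular.
For each x ∈ F_11, compute rhs = x³ + 10·x + 10 mod 11, then count y ∈ F_11 with y² ≡ rhs.
  x = 0: rhs = 10, matching y values: none (0 points).
  x = 1: rhs = 10, matching y values: none (0 points).
  x = 2: rhs = 5, matching y values: 4, 7 (2 points).
  x = 3: rhs = 1, matching y values: 1, 10 (2 points).
  x = 4: rhs = 4, matching y values: 2, 9 (2 points).
  x = 5: rhs = 9, matching y values: 3, 8 (2 points).
  x = 6: rhs = 0, matching y values: 0 (1 points).
  x = 7: rhs = 5, matching y values: 4, 7 (2 points).
  x = 8: rhs = 8, matching y values: none (0 points).
  x = 9: rhs = 4, matching y values: 2, 9 (2 points).
  x = 10: rhs = 10, matching y values: none (0 points).
Total affine count: 13.
Full point count |E(F_11)| = 13 + 1 = 14.
Hasse bound: |14 − (11+1)| = |2| = 2 ≤ 2√11 ≈ 6.6332 ✓.


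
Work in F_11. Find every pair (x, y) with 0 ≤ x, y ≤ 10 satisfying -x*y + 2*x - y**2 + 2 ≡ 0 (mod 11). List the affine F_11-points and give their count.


Affine F_11-points: {(4, 3), (4, 4), (6, 7), (6, 9), (7, 5), (7, 10), (8, 6), (8, 8), (10, 0), (10, 1)}; count = 10.

For each of the 121 pairs (x, y) ∈ F_11², evaluate f(x, y) mod 11. Record the zeros.
  x = 0: [0↦2, 1↦1, 2↦9, 3↦4, 4↦8, 5↦10, 6↦10, 7↦8, 8↦4, 9↦9, 10↦1]  zeros at y ∈ ∅
  x = 1: [0↦4, 1↦2, 2↦9, 3↦3, 4↦6, 5↦7, 6↦6, 7↦3, 8↦9, 9↦2, 10↦4]  zeros at y ∈ ∅
  x = 2: [0↦6, 1↦3, 2↦9, 3↦2, 4↦4, 5↦4, 6↦2, 7↦9, 8↦3, 9↦6, 10↦7]  zeros at y ∈ ∅
  x = 3: [0↦8, 1↦4, 2↦9, 3↦1, 4↦2, 5↦1, 6↦9, 7↦4, 8↦8, 9↦10, 10↦10]  zeros at y ∈ ∅
  x = 4: [0↦10, 1↦5, 2↦9, 3↦0, 4↦0, 5↦9, 6↦5, 7↦10, 8↦2, 9↦3, 10↦2]  zeros at y ∈ {3, 4}
  x = 5: [0↦1, 1↦6, 2↦9, 3↦10, 4↦9, 5↦6, 6↦1, 7↦5, 8↦7, 9↦7, 10↦5]  zeros at y ∈ ∅
  x = 6: [0↦3, 1↦7, 2↦9, 3↦9, 4↦7, 5↦3, 6↦8, 7↦0, 8↦1, 9↦0, 10↦8]  zeros at y ∈ {7, 9}
  x = 7: [0↦5, 1↦8, 2↦9, 3↦8, 4↦5, 5↦0, 6↦4, 7↦6, 8↦6, 9↦4, 10↦0]  zeros at y ∈ {5, 10}
  x = 8: [0↦7, 1↦9, 2↦9, 3↦7, 4↦3, 5↦8, 6↦0, 7↦1, 8↦0, 9↦8, 10↦3]  zeros at y ∈ {6, 8}
  x = 9: [0↦9, 1↦10, 2↦9, 3↦6, 4↦1, 5↦5, 6↦7, 7↦7, 8↦5, 9↦1, 10↦6]  zeros at y ∈ ∅
  x = 10: [0↦0, 1↦0, 2↦9, 3↦5, 4↦10, 5↦2, 6↦3, 7↦2, 8↦10, 9↦5, 10↦9]  zeros at y ∈ {0, 1}
Collecting zeros: affine points = {(4, 3), (4, 4), (6, 7), (6, 9), (7, 5), (7, 10), (8, 6), (8, 8), (10, 0), (10, 1)}.
Total count |C(F_11)_aff| = 10.


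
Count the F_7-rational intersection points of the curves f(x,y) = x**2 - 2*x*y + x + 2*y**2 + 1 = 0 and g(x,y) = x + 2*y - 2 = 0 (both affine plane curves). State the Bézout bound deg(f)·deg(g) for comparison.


Common zeros: {(2, 0)}; count = 1; Bézout bound = 2.

deg(f) = 2, deg(g) = 1, so Bézout bound = 2.
Scan x ∈ F_7. For each x, list the y ∈ F_7 with f(x, y) ≡ 0 and those with g(x, y) ≡ 0 (mod 7); the common zeros in that column are the intersection.
  x = 0: f ≡ 0 at y ∈ ∅; g ≡ 0 at y ∈ {1}; common: ∅.
  x = 1: f ≡ 0 at y ∈ {2, 6}; g ≡ 0 at y ∈ {4}; common: ∅.
  x = 2: f ≡ 0 at y ∈ {0, 2}; g ≡ 0 at y ∈ {0}; common: {0}.
  x = 3: f ≡ 0 at y ∈ {4, 6}; g ≡ 0 at y ∈ {3}; common: ∅.
  x = 4: f ≡ 0 at y ∈ {0, 4}; g ≡ 0 at y ∈ {6}; common: ∅.
  x = 5: f ≡ 0 at y ∈ ∅; g ≡ 0 at y ∈ {2}; common: ∅.
  x = 6: f ≡ 0 at y ∈ ∅; g ≡ 0 at y ∈ {5}; common: ∅.
Collecting: common zeros = {(2, 0)}, so the count is 1.
Comparison with the Bézout bound: 1 ≤ 2 = deg(f)·deg(g), as expected for curves with no common component (the affine F_7-count falls short of the bound because intersections may lie at infinity, over extension fields, or carry multiplicity).


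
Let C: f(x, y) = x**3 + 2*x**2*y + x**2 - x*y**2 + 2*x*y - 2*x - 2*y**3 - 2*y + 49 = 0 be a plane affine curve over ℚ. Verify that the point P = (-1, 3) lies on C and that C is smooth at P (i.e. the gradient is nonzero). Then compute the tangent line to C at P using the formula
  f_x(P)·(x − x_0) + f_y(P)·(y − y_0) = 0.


Tangent line at P: -16*x - 50*y + 134 = 0.

Step 1: f(-1, 3) = 0, so P lies on C.
Step 2: partial derivatives
  f_x(x, y) = 3*x**2 + 4*x*y + 2*x - y**2 + 2*y - 2, f_y(x, y) = 2*x**2 - 2*x*y + 2*x - 6*y**2 - 2.
  f_x(P) = -16, f_y(P) = -50 (gradient nonzero, so P is smooth).
Step 3: tangent line at P: -16·(x − -1) + -50·(y − 3) = 0.
Expanding: -16*x - 50*y + 134 = 0.


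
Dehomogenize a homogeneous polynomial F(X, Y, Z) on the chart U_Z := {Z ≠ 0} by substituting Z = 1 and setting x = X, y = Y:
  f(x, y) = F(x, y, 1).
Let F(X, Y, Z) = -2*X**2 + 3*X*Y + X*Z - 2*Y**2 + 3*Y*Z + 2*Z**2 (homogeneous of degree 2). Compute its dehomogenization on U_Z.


f(x, y) = -2*x**2 + 3*x*y + x - 2*y**2 + 3*y + 2

On U_Z we set Z = 1. Each monomial c·X^i·Y^j·Z^k in F becomes c·x^i·y^j·1^k = c·x^i·y^j.
Substituting Z = 1: F(X, Y, 1) = -2*x**2 + 3*x*y + x - 2*y**2 + 3*y + 2.
Note: deg(f) ≤ deg(F) = 2; strict inequality happens when F is divisible by Z (lost terms).


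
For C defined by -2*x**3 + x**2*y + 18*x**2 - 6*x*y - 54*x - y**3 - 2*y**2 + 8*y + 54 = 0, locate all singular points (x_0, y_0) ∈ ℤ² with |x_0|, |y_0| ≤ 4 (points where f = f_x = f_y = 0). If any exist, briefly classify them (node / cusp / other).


Singular points: {(3, -1)}; classification: node.

Compute partial derivatives:
  f_x = -6*x**2 + 2*x*y + 36*x - 6*y - 54.
  f_y = x**2 - 6*x - 3*y**2 - 4*y + 8.
Scan x_0 ∈ {−4, ..., 4}. For each x_0, f_y(x_0, y) is a polynomial in y; find its integer roots y ∈ {−4, ..., 4}, then test f_x and f at those candidates.
  x = -4: f_y(-4, y) = -3*y**2 - 4*y + 48; no integer root y with |y| ≤ 4.
  x = -3: f_y(-3, y) = -3*y**2 - 4*y + 35; no integer root y with |y| ≤ 4.
  x = -2: f_y(-2, y) = -3*y**2 - 4*y + 24; no integer root y with |y| ≤ 4.
  x = -1: f_y(-1, y) = -3*y**2 - 4*y + 15; vanishes at y ∈ {-3}. (-1, -3): f_x = -72 ≠ 0.
  x = 0: f_y(0, y) = -3*y**2 - 4*y + 8; no integer root y with |y| ≤ 4.
  x = 1: f_y(1, y) = -3*y**2 - 4*y + 3; no integer root y with |y| ≤ 4.
  x = 2: f_y(2, y) = -3*y**2 - 4*y; vanishes at y ∈ {0}. (2, 0): f_x = -6 ≠ 0.
  x = 3: f_y(3, y) = -3*y**2 - 4*y - 1; vanishes at y ∈ {-1}. (3, -1): f_x = 0, f = 0 — SINGULAR.
  x = 4: f_y(4, y) = -3*y**2 - 4*y; vanishes at y ∈ {0}. (4, 0): f_x = -6 ≠ 0.
Only singular point on the grid: (3, -1).
Classify: substitute x = 3 + u, y = -1 + v and expand: f = -2*u**3 + u**2*v - u**2 - v**3 + v**2.
No constant or linear terms (consistent with a singular point). Quadratic part: -u**2 + v**2. Cubic part: -2*u**3 + u**2*v - v**3.
The quadratic part v**2 - u**2 = (v − u)(v + u) splits into two distinct linear factors, so there are two distinct tangent lines y − -1 = ±(x − 3) — this is a node (ordinary double point).
Classification: node.


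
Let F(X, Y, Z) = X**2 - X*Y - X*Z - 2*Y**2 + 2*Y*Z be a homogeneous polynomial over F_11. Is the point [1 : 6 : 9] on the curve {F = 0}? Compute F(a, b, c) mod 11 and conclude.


F(1,6,9) ≡ 0 (mod 11); P is on the curve.

Evaluate F(1, 6, 9) term-by-term (mod 11).
  X**2 ↦ 1·1·1·1 = 1
  -X*Y ↦ -1·1·6·1 = -6
  -X*Z ↦ -1·1·1·9 = -9
  -2*Y**2 ↦ -2·1·36·1 = -72
  2*Y*Z ↦ 2·1·6·9 = 108
Sum: F(1, 6, 9) = (1) + (-6) + (-9) + (-72) + (108) = 22.
Reducing mod 11: 22 ≡ 0 (mod 11).
Since F(a, b, c) ≡ 0 (mod 11), P lies on the curve.


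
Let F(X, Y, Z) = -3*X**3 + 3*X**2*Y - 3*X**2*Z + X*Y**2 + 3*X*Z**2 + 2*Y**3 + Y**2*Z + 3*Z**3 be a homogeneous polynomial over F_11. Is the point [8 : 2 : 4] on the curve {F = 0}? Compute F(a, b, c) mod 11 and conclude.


F(8,2,4) ≡ 7 (mod 11); P is NOT on the curve.

Evaluate F(8, 2, 4) term-by-term (mod 11).
  -3*X**3 ↦ -3·512·1·1 = -1536
  3*X**2*Y ↦ 3·64·2·1 = 384
  -3*X**2*Z ↦ -3·64·1·4 = -768
  X*Y**2 ↦ 1·8·4·1 = 32
  3*X*Z**2 ↦ 3·8·1·16 = 384
  2*Y**3 ↦ 2·1·8·1 = 16
  Y**2*Z ↦ 1·1·4·4 = 16
  3*Z**3 ↦ 3·1·1·64 = 192
Sum: F(8, 2, 4) = (-1536) + (384) + (-768) + (32) + (384) + (16) + (16) + (192) = -1280.
Reducing mod 11: -1280 ≡ 7 (mod 11).
Since F(a, b, c) ≡ 7 ≠ 0 (mod 11), P does NOT lie on the curve.
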